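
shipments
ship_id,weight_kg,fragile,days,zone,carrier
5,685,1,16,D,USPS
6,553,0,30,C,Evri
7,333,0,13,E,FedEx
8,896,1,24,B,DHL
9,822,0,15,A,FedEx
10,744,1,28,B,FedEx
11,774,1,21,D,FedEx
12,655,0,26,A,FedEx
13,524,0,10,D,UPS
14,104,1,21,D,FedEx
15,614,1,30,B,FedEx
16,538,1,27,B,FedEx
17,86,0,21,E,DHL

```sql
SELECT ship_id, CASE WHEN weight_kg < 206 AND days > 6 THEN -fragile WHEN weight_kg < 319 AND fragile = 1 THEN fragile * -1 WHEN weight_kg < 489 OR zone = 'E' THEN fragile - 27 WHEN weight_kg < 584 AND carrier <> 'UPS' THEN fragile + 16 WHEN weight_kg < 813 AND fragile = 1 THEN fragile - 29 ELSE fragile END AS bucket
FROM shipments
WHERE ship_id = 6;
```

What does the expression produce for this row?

ship_id = 6: weight_kg=553, fragile=0, days=30, zone=C, carrier=Evri.
weight_kg < 206 AND days > 6 → false
weight_kg < 319 AND fragile = 1 → false
weight_kg < 489 OR zone = 'E' → false
weight_kg < 584 AND carrier <> 'UPS' → true → 16

16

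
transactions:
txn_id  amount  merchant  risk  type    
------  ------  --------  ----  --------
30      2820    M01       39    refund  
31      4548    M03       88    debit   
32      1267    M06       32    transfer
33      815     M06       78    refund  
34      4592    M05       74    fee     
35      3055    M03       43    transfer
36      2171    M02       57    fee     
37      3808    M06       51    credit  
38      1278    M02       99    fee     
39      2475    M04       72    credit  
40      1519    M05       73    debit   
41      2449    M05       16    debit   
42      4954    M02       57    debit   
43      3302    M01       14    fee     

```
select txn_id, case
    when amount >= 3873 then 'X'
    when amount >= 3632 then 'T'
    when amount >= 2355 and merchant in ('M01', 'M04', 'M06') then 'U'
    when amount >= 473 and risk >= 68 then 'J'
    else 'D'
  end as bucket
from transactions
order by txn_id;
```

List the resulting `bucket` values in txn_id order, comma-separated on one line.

txn_id=30: amount >= 2355 and merchant in ('M01', 'M04', 'M06') → U
txn_id=31: amount >= 3873 → X
txn_id=32: ELSE → D
txn_id=33: amount >= 473 and risk >= 68 → J
txn_id=34: amount >= 3873 → X
txn_id=35: ELSE → D
txn_id=36: ELSE → D
txn_id=37: amount >= 3632 → T
txn_id=38: amount >= 473 and risk >= 68 → J
txn_id=39: amount >= 2355 and merchant in ('M01', 'M04', 'M06') → U
txn_id=40: amount >= 473 and risk >= 68 → J
txn_id=41: ELSE → D
txn_id=42: amount >= 3873 → X
txn_id=43: amount >= 2355 and merchant in ('M01', 'M04', 'M06') → U

U, X, D, J, X, D, D, T, J, U, J, D, X, U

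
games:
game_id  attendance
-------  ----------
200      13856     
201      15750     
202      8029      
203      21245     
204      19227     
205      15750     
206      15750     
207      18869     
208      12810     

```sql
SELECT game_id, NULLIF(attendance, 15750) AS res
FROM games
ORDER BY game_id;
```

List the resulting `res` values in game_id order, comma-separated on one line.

game_id=200: attendance=13856 vs 15750: differ → 13856
game_id=201: attendance=15750 vs 15750: equal → NULL
game_id=202: attendance=8029 vs 15750: differ → 8029
game_id=203: attendance=21245 vs 15750: differ → 21245
game_id=204: attendance=19227 vs 15750: differ → 19227
game_id=205: attendance=15750 vs 15750: equal → NULL
game_id=206: attendance=15750 vs 15750: equal → NULL
game_id=207: attendance=18869 vs 15750: differ → 18869
game_id=208: attendance=12810 vs 15750: differ → 12810

13856, NULL, 8029, 21245, 19227, NULL, NULL, 18869, 12810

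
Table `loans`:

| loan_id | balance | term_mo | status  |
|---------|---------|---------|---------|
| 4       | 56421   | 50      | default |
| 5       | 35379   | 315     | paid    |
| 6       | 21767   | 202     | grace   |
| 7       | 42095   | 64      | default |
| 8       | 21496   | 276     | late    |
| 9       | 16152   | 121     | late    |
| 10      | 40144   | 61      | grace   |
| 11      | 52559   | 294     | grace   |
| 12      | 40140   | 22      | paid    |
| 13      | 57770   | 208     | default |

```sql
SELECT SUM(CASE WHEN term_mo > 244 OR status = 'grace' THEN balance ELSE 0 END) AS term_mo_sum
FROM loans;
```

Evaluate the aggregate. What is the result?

loan_id=4: ✗
loan_id=5: ✓ → 35379
loan_id=6: ✓ → 21767
loan_id=7: ✗
loan_id=8: ✓ → 21496
loan_id=9: ✗
loan_id=10: ✓ → 40144
loan_id=11: ✓ → 52559
loan_id=12: ✗
loan_id=13: ✗
term_mo_sum = 35379 + 21767 + 21496 + 40144 + 52559 = 171345

171345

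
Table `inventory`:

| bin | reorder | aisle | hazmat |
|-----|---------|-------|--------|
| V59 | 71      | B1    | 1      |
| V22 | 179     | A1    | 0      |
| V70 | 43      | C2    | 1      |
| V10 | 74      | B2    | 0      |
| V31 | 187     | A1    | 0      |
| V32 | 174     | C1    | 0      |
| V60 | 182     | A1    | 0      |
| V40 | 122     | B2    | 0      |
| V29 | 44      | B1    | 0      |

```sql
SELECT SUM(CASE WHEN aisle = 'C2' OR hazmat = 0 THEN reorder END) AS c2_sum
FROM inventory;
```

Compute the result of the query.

1005

bin=V59: ✗
bin=V22: ✓ → 179
bin=V70: ✓ → 43
bin=V10: ✓ → 74
bin=V31: ✓ → 187
bin=V32: ✓ → 174
bin=V60: ✓ → 182
bin=V40: ✓ → 122
bin=V29: ✓ → 44
c2_sum = 179 + 43 + 74 + 187 + 174 + 182 + 122 + 44 = 1005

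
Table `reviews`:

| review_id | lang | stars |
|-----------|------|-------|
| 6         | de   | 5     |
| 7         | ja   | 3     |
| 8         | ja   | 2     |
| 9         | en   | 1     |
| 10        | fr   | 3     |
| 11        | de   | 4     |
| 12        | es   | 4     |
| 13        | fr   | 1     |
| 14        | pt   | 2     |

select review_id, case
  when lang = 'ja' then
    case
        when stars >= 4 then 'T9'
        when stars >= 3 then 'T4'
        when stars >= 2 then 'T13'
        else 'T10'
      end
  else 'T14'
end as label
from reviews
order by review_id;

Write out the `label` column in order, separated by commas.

T14, T4, T13, T14, T14, T14, T14, T14, T14

review_id=6: lang='de' → outer ELSE → T14
review_id=7: lang='ja' → inner[stars >= 3] → T4
review_id=8: lang='ja' → inner[stars >= 2] → T13
review_id=9: lang='en' → outer ELSE → T14
review_id=10: lang='fr' → outer ELSE → T14
review_id=11: lang='de' → outer ELSE → T14
review_id=12: lang='es' → outer ELSE → T14
review_id=13: lang='fr' → outer ELSE → T14
review_id=14: lang='pt' → outer ELSE → T14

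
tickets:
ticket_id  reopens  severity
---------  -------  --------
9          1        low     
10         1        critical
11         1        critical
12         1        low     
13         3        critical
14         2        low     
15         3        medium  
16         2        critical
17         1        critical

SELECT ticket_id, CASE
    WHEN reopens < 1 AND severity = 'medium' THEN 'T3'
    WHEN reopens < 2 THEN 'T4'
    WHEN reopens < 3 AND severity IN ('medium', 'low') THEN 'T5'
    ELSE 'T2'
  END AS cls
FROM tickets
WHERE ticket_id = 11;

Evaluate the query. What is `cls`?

T4

ticket_id = 11: reopens=1, severity=critical.
reopens < 1 AND severity = 'medium' → false
reopens < 2 → true → T4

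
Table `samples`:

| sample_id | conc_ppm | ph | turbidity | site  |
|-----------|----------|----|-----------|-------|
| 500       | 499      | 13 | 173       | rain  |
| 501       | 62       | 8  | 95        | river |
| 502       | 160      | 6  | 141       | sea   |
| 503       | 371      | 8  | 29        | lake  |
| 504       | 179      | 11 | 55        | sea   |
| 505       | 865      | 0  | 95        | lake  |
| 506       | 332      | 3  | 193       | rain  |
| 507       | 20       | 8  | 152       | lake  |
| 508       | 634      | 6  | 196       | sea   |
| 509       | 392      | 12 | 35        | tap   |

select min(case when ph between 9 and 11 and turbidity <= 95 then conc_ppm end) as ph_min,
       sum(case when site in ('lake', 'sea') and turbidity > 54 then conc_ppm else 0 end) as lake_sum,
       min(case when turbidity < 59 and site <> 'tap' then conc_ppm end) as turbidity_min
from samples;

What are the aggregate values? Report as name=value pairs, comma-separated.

ph_min=179, lake_sum=1858, turbidity_min=179

[ph_min: ph between 9 and 11 and turbidity <= 95]
sample_id=500: ✗
sample_id=501: ✗
sample_id=502: ✗
sample_id=503: ✗
sample_id=504: ✓ → 179
sample_id=505: ✗
sample_id=506: ✗
sample_id=507: ✗
sample_id=508: ✗
sample_id=509: ✗
ph_min = MIN(179) = 179
—
[lake_sum: site in ('lake', 'sea') and turbidity > 54]
sample_id=500: ✗
sample_id=501: ✗
sample_id=502: ✓ → 160
sample_id=503: ✗
sample_id=504: ✓ → 179
sample_id=505: ✓ → 865
sample_id=506: ✗
sample_id=507: ✓ → 20
sample_id=508: ✓ → 634
sample_id=509: ✗
lake_sum = 160 + 179 + 865 + 20 + 634 = 1858
—
[turbidity_min: turbidity < 59 and site <> 'tap']
sample_id=500: ✗
sample_id=501: ✗
sample_id=502: ✗
sample_id=503: ✓ → 371
sample_id=504: ✓ → 179
sample_id=505: ✗
sample_id=506: ✗
sample_id=507: ✗
sample_id=508: ✗
sample_id=509: ✗
turbidity_min = MIN(371, 179) = 179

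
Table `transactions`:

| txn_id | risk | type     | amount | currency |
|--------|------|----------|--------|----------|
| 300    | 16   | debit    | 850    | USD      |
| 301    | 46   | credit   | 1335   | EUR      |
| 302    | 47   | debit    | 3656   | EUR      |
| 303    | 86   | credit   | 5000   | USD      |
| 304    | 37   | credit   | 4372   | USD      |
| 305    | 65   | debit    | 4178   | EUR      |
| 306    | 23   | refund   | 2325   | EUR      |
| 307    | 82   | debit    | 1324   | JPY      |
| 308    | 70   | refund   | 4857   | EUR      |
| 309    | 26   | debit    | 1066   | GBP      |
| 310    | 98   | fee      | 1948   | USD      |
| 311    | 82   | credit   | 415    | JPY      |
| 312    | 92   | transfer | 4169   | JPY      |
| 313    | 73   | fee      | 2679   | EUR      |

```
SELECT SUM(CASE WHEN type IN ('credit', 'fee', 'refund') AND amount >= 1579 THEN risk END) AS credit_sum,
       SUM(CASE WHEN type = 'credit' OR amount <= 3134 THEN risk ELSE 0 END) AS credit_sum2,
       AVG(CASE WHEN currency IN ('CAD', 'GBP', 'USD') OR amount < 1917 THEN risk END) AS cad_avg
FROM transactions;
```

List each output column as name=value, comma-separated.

[credit_sum: type IN ('credit', 'fee', 'refund') AND amount >= 1579]
txn_id=300: ✗
txn_id=301: ✗
txn_id=302: ✗
txn_id=303: ✓ → 86
txn_id=304: ✓ → 37
txn_id=305: ✗
txn_id=306: ✓ → 23
txn_id=307: ✗
txn_id=308: ✓ → 70
txn_id=309: ✗
txn_id=310: ✓ → 98
txn_id=311: ✗
txn_id=312: ✗
txn_id=313: ✓ → 73
credit_sum = 86 + 37 + 23 + 70 + 98 + 73 = 387
—
[credit_sum2: type = 'credit' OR amount <= 3134]
txn_id=300: ✓ → 16
txn_id=301: ✓ → 46
txn_id=302: ✗
txn_id=303: ✓ → 86
txn_id=304: ✓ → 37
txn_id=305: ✗
txn_id=306: ✓ → 23
txn_id=307: ✓ → 82
txn_id=308: ✗
txn_id=309: ✓ → 26
txn_id=310: ✓ → 98
txn_id=311: ✓ → 82
txn_id=312: ✗
txn_id=313: ✓ → 73
credit_sum2 = 16 + 46 + 86 + 37 + 23 + 82 + 26 + 98 + 82 + 73 = 569
—
[cad_avg: currency IN ('CAD', 'GBP', 'USD') OR amount < 1917]
txn_id=300: ✓ → 16
txn_id=301: ✓ → 46
txn_id=302: ✗
txn_id=303: ✓ → 86
txn_id=304: ✓ → 37
txn_id=305: ✗
txn_id=306: ✗
txn_id=307: ✓ → 82
txn_id=308: ✗
txn_id=309: ✓ → 26
txn_id=310: ✓ → 98
txn_id=311: ✓ → 82
txn_id=312: ✗
txn_id=313: ✗
cad_avg = (16 + 46 + 86 + 37 + 82 + 26 + 98 + 82) / 8 = 59.125

credit_sum=387, credit_sum2=569, cad_avg=59.125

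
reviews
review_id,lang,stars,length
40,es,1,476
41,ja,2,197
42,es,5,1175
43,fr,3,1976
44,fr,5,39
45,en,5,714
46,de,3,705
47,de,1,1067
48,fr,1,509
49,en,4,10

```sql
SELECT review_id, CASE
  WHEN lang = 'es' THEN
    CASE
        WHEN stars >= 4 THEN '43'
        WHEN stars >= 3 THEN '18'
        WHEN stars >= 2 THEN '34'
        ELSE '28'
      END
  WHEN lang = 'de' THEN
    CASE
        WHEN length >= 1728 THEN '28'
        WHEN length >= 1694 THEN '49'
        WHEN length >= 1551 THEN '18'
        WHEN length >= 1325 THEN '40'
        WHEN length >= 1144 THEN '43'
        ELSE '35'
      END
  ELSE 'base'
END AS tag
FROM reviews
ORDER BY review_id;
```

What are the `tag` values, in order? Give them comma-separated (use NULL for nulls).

review_id=40: lang='es' → inner[ELSE] → 28
review_id=41: lang='ja' → outer ELSE → base
review_id=42: lang='es' → inner[stars >= 4] → 43
review_id=43: lang='fr' → outer ELSE → base
review_id=44: lang='fr' → outer ELSE → base
review_id=45: lang='en' → outer ELSE → base
review_id=46: lang='de' → inner[ELSE] → 35
review_id=47: lang='de' → inner[ELSE] → 35
review_id=48: lang='fr' → outer ELSE → base
review_id=49: lang='en' → outer ELSE → base

28, base, 43, base, base, base, 35, 35, base, base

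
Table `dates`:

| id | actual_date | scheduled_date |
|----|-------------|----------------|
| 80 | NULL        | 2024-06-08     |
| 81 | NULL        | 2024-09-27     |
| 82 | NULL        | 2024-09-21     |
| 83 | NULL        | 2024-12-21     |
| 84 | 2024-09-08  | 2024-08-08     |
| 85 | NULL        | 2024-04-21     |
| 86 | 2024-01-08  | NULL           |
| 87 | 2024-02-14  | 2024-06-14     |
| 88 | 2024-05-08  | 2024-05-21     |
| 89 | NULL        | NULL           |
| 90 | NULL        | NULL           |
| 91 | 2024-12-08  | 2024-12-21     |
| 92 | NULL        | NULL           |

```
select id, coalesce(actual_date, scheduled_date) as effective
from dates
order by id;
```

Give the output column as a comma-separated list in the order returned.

2024-06-08, 2024-09-27, 2024-09-21, 2024-12-21, 2024-09-08, 2024-04-21, 2024-01-08, 2024-02-14, 2024-05-08, NULL, NULL, 2024-12-08, NULL

id=80: actual_date=NULL, scheduled_date=2024-06-08 → 2024-06-08
id=81: actual_date=NULL, scheduled_date=2024-09-27 → 2024-09-27
id=82: actual_date=NULL, scheduled_date=2024-09-21 → 2024-09-21
id=83: actual_date=NULL, scheduled_date=2024-12-21 → 2024-12-21
id=84: actual_date=2024-09-08 → 2024-09-08
id=85: actual_date=NULL, scheduled_date=2024-04-21 → 2024-04-21
id=86: actual_date=2024-01-08 → 2024-01-08
id=87: actual_date=2024-02-14 → 2024-02-14
id=88: actual_date=2024-05-08 → 2024-05-08
id=89: actual_date=NULL, scheduled_date=NULL (all NULL) → NULL
id=90: actual_date=NULL, scheduled_date=NULL (all NULL) → NULL
id=91: actual_date=2024-12-08 → 2024-12-08
id=92: actual_date=NULL, scheduled_date=NULL (all NULL) → NULL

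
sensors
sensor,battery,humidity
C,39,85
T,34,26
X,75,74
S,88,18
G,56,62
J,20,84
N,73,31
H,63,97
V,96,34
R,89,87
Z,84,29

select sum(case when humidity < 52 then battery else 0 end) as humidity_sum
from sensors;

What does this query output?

375

sensor=C: ✗
sensor=T: ✓ → 34
sensor=X: ✗
sensor=S: ✓ → 88
sensor=G: ✗
sensor=J: ✗
sensor=N: ✓ → 73
sensor=H: ✗
sensor=V: ✓ → 96
sensor=R: ✗
sensor=Z: ✓ → 84
humidity_sum = 34 + 88 + 73 + 96 + 84 = 375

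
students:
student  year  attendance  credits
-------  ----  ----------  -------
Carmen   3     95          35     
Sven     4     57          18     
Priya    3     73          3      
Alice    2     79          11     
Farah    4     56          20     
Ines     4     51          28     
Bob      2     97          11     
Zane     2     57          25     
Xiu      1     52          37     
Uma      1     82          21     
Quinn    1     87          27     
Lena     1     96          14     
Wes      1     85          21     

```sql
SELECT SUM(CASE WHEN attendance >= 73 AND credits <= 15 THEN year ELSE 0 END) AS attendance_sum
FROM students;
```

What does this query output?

8

student=Carmen: ✗
student=Sven: ✗
student=Priya: ✓ → 3
student=Alice: ✓ → 2
student=Farah: ✗
student=Ines: ✗
student=Bob: ✓ → 2
student=Zane: ✗
student=Xiu: ✗
student=Uma: ✗
student=Quinn: ✗
student=Lena: ✓ → 1
student=Wes: ✗
attendance_sum = 3 + 2 + 2 + 1 = 8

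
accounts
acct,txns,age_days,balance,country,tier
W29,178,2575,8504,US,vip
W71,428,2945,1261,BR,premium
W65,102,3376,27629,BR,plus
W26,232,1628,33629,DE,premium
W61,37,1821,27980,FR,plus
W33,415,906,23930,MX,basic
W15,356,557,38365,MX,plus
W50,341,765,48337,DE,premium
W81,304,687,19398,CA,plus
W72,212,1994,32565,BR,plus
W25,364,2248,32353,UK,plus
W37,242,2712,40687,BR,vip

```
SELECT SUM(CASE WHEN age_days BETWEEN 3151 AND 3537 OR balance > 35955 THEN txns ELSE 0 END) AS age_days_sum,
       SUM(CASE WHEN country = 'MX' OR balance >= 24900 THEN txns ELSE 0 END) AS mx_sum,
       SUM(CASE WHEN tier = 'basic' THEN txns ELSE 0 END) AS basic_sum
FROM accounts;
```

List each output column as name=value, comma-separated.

[age_days_sum: age_days BETWEEN 3151 AND 3537 OR balance > 35955]
acct=W29: ✗
acct=W71: ✗
acct=W65: ✓ → 102
acct=W26: ✗
acct=W61: ✗
acct=W33: ✗
acct=W15: ✓ → 356
acct=W50: ✓ → 341
acct=W81: ✗
acct=W72: ✗
acct=W25: ✗
acct=W37: ✓ → 242
age_days_sum = 102 + 356 + 341 + 242 = 1041
—
[mx_sum: country = 'MX' OR balance >= 24900]
acct=W29: ✗
acct=W71: ✗
acct=W65: ✓ → 102
acct=W26: ✓ → 232
acct=W61: ✓ → 37
acct=W33: ✓ → 415
acct=W15: ✓ → 356
acct=W50: ✓ → 341
acct=W81: ✗
acct=W72: ✓ → 212
acct=W25: ✓ → 364
acct=W37: ✓ → 242
mx_sum = 102 + 232 + 37 + 415 + 356 + 341 + 212 + 364 + 242 = 2301
—
[basic_sum: tier = 'basic']
acct=W29: ✗
acct=W71: ✗
acct=W65: ✗
acct=W26: ✗
acct=W61: ✗
acct=W33: ✓ → 415
acct=W15: ✗
acct=W50: ✗
acct=W81: ✗
acct=W72: ✗
acct=W25: ✗
acct=W37: ✗
basic_sum = 415

age_days_sum=1041, mx_sum=2301, basic_sum=415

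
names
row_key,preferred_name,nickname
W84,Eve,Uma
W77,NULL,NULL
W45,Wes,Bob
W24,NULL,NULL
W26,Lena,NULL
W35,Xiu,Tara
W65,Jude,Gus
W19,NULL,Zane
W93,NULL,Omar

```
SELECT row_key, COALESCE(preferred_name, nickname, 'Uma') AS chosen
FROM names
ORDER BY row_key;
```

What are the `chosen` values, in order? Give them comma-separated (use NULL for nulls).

Zane, Uma, Lena, Xiu, Wes, Jude, Uma, Eve, Omar

row_key=W19: preferred_name=NULL, nickname=Zane → Zane
row_key=W24: preferred_name=NULL, nickname=NULL, → literal Uma → Uma
row_key=W26: preferred_name=Lena → Lena
row_key=W35: preferred_name=Xiu → Xiu
row_key=W45: preferred_name=Wes → Wes
row_key=W65: preferred_name=Jude → Jude
row_key=W77: preferred_name=NULL, nickname=NULL, → literal Uma → Uma
row_key=W84: preferred_name=Eve → Eve
row_key=W93: preferred_name=NULL, nickname=Omar → Omar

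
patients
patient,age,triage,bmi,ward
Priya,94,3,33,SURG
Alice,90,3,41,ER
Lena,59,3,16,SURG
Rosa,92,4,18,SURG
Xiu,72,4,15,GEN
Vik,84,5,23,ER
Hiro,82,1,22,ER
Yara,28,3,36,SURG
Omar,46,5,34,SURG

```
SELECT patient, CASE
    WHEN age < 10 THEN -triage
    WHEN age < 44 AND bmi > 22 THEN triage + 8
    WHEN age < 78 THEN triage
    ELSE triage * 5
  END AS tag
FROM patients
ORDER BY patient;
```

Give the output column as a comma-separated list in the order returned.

15, 5, 3, 5, 15, 20, 25, 4, 11

patient=Alice: ELSE → 15
patient=Hiro: ELSE → 5
patient=Lena: age < 78 → 3
patient=Omar: age < 78 → 5
patient=Priya: ELSE → 15
patient=Rosa: ELSE → 20
patient=Vik: ELSE → 25
patient=Xiu: age < 78 → 4
patient=Yara: age < 44 AND bmi > 22 → 11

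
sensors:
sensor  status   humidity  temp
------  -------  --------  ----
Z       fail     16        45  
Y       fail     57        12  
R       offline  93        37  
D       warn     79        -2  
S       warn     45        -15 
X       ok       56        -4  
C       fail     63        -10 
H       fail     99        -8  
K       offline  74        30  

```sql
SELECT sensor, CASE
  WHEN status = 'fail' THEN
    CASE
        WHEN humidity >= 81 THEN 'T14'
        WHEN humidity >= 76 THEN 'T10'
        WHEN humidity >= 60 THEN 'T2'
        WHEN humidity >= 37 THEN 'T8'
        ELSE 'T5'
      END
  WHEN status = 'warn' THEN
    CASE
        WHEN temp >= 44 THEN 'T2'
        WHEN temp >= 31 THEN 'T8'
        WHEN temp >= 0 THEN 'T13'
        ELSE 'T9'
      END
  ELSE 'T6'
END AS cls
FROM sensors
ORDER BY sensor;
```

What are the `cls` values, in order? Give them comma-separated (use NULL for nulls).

sensor=C: status='fail' → inner[humidity >= 60] → T2
sensor=D: status='warn' → inner[ELSE] → T9
sensor=H: status='fail' → inner[humidity >= 81] → T14
sensor=K: status='offline' → outer ELSE → T6
sensor=R: status='offline' → outer ELSE → T6
sensor=S: status='warn' → inner[ELSE] → T9
sensor=X: status='ok' → outer ELSE → T6
sensor=Y: status='fail' → inner[humidity >= 37] → T8
sensor=Z: status='fail' → inner[ELSE] → T5

T2, T9, T14, T6, T6, T9, T6, T8, T5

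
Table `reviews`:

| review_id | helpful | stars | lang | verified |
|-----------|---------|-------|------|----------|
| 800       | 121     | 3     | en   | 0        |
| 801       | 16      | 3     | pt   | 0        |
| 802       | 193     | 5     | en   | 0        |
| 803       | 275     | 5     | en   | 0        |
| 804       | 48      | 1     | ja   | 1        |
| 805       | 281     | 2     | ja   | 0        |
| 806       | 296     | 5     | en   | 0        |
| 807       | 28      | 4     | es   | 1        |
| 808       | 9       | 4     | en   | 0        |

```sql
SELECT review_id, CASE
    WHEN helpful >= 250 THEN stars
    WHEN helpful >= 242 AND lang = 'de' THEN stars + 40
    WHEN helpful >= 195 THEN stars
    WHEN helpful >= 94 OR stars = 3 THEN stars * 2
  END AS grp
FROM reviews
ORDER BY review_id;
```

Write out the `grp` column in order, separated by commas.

6, 6, 10, 5, NULL, 2, 5, NULL, NULL

review_id=800: helpful >= 94 OR stars = 3 → 6
review_id=801: helpful >= 94 OR stars = 3 → 6
review_id=802: helpful >= 94 OR stars = 3 → 10
review_id=803: helpful >= 250 → 5
review_id=804: (no match → NULL) → NULL
review_id=805: helpful >= 250 → 2
review_id=806: helpful >= 250 → 5
review_id=807: (no match → NULL) → NULL
review_id=808: (no match → NULL) → NULL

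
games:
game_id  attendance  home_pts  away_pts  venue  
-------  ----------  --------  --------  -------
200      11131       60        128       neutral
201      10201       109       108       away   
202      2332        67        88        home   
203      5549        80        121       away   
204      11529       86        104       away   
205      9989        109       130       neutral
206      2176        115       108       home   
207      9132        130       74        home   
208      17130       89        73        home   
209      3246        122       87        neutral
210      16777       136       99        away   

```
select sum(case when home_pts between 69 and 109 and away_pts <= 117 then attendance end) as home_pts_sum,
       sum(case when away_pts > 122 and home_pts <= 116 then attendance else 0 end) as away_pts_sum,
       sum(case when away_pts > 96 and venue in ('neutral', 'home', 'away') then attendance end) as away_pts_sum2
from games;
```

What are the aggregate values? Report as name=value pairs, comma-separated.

home_pts_sum=38860, away_pts_sum=21120, away_pts_sum2=67352

[home_pts_sum: home_pts between 69 and 109 and away_pts <= 117]
game_id=200: ✗
game_id=201: ✓ → 10201
game_id=202: ✗
game_id=203: ✗
game_id=204: ✓ → 11529
game_id=205: ✗
game_id=206: ✗
game_id=207: ✗
game_id=208: ✓ → 17130
game_id=209: ✗
game_id=210: ✗
home_pts_sum = 10201 + 11529 + 17130 = 38860
—
[away_pts_sum: away_pts > 122 and home_pts <= 116]
game_id=200: ✓ → 11131
game_id=201: ✗
game_id=202: ✗
game_id=203: ✗
game_id=204: ✗
game_id=205: ✓ → 9989
game_id=206: ✗
game_id=207: ✗
game_id=208: ✗
game_id=209: ✗
game_id=210: ✗
away_pts_sum = 11131 + 9989 = 21120
—
[away_pts_sum2: away_pts > 96 and venue in ('neutral', 'home', 'away')]
game_id=200: ✓ → 11131
game_id=201: ✓ → 10201
game_id=202: ✗
game_id=203: ✓ → 5549
game_id=204: ✓ → 11529
game_id=205: ✓ → 9989
game_id=206: ✓ → 2176
game_id=207: ✗
game_id=208: ✗
game_id=209: ✗
game_id=210: ✓ → 16777
away_pts_sum2 = 11131 + 10201 + 5549 + 11529 + 9989 + 2176 + 16777 = 67352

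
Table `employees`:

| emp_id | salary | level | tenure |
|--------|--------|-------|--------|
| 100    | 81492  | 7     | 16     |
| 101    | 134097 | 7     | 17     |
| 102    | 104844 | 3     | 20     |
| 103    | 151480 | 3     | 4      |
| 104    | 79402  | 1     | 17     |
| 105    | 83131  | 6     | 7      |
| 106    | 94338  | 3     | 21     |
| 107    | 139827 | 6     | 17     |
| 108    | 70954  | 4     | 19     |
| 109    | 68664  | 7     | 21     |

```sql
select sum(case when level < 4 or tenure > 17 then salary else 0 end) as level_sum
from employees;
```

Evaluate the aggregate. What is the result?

emp_id=100: ✗
emp_id=101: ✗
emp_id=102: ✓ → 104844
emp_id=103: ✓ → 151480
emp_id=104: ✓ → 79402
emp_id=105: ✗
emp_id=106: ✓ → 94338
emp_id=107: ✗
emp_id=108: ✓ → 70954
emp_id=109: ✓ → 68664
level_sum = 104844 + 151480 + 79402 + 94338 + 70954 + 68664 = 569682

569682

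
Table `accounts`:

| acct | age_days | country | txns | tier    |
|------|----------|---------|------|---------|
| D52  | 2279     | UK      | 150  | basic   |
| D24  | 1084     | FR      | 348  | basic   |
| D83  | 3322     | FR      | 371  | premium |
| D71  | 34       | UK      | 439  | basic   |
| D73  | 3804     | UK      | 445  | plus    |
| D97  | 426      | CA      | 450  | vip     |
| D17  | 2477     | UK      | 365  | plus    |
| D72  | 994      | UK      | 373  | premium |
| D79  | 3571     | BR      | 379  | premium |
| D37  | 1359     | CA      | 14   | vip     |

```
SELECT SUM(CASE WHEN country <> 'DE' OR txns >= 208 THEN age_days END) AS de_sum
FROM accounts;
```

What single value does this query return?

19350

acct=D52: ✓ → 2279
acct=D24: ✓ → 1084
acct=D83: ✓ → 3322
acct=D71: ✓ → 34
acct=D73: ✓ → 3804
acct=D97: ✓ → 426
acct=D17: ✓ → 2477
acct=D72: ✓ → 994
acct=D79: ✓ → 3571
acct=D37: ✓ → 1359
de_sum = 2279 + 1084 + 3322 + 34 + 3804 + 426 + 2477 + 994 + 3571 + 1359 = 19350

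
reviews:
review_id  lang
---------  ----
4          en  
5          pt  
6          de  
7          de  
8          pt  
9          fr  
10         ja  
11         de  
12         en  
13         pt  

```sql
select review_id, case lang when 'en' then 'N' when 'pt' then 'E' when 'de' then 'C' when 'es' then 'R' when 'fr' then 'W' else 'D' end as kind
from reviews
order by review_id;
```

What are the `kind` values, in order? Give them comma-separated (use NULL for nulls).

review_id=4: lang='en' → N
review_id=5: lang='pt' → E
review_id=6: lang='de' → C
review_id=7: lang='de' → C
review_id=8: lang='pt' → E
review_id=9: lang='fr' → W
review_id=10: ELSE → D
review_id=11: lang='de' → C
review_id=12: lang='en' → N
review_id=13: lang='pt' → E

N, E, C, C, E, W, D, C, N, E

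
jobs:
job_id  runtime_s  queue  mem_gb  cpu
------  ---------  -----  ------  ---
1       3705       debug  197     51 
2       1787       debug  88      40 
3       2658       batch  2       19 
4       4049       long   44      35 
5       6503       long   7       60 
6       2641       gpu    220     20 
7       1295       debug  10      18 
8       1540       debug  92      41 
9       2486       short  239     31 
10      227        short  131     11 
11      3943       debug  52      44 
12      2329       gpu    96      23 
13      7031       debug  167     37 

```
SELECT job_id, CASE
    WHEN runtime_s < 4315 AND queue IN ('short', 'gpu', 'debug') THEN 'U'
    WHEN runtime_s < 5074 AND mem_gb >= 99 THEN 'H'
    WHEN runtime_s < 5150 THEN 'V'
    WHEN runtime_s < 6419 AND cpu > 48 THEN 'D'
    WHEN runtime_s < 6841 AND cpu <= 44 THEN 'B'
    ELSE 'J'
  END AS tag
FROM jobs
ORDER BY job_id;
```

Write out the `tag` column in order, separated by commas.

U, U, V, V, J, U, U, U, U, U, U, U, J

job_id=1: runtime_s < 4315 AND queue IN ('short', 'gpu', 'debug') → U
job_id=2: runtime_s < 4315 AND queue IN ('short', 'gpu', 'debug') → U
job_id=3: runtime_s < 5150 → V
job_id=4: runtime_s < 5150 → V
job_id=5: ELSE → J
job_id=6: runtime_s < 4315 AND queue IN ('short', 'gpu', 'debug') → U
job_id=7: runtime_s < 4315 AND queue IN ('short', 'gpu', 'debug') → U
job_id=8: runtime_s < 4315 AND queue IN ('short', 'gpu', 'debug') → U
job_id=9: runtime_s < 4315 AND queue IN ('short', 'gpu', 'debug') → U
job_id=10: runtime_s < 4315 AND queue IN ('short', 'gpu', 'debug') → U
job_id=11: runtime_s < 4315 AND queue IN ('short', 'gpu', 'debug') → U
job_id=12: runtime_s < 4315 AND queue IN ('short', 'gpu', 'debug') → U
job_id=13: ELSE → J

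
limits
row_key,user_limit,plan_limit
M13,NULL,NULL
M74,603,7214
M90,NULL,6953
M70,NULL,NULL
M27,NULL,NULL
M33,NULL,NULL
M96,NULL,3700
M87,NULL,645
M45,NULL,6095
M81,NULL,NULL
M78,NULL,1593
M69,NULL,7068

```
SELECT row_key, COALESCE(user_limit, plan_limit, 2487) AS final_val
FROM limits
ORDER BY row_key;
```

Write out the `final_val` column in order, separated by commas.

2487, 2487, 2487, 6095, 7068, 2487, 603, 1593, 2487, 645, 6953, 3700

row_key=M13: user_limit=NULL, plan_limit=NULL, → literal 2487 → 2487
row_key=M27: user_limit=NULL, plan_limit=NULL, → literal 2487 → 2487
row_key=M33: user_limit=NULL, plan_limit=NULL, → literal 2487 → 2487
row_key=M45: user_limit=NULL, plan_limit=6095 → 6095
row_key=M69: user_limit=NULL, plan_limit=7068 → 7068
row_key=M70: user_limit=NULL, plan_limit=NULL, → literal 2487 → 2487
row_key=M74: user_limit=603 → 603
row_key=M78: user_limit=NULL, plan_limit=1593 → 1593
row_key=M81: user_limit=NULL, plan_limit=NULL, → literal 2487 → 2487
row_key=M87: user_limit=NULL, plan_limit=645 → 645
row_key=M90: user_limit=NULL, plan_limit=6953 → 6953
row_key=M96: user_limit=NULL, plan_limit=3700 → 3700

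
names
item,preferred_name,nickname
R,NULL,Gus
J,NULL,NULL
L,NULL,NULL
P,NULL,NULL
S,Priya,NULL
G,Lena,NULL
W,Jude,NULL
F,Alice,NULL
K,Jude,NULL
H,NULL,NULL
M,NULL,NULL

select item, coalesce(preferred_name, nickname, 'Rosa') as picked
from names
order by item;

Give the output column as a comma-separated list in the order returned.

Alice, Lena, Rosa, Rosa, Jude, Rosa, Rosa, Rosa, Gus, Priya, Jude

item=F: preferred_name=Alice → Alice
item=G: preferred_name=Lena → Lena
item=H: preferred_name=NULL, nickname=NULL, → literal Rosa → Rosa
item=J: preferred_name=NULL, nickname=NULL, → literal Rosa → Rosa
item=K: preferred_name=Jude → Jude
item=L: preferred_name=NULL, nickname=NULL, → literal Rosa → Rosa
item=M: preferred_name=NULL, nickname=NULL, → literal Rosa → Rosa
item=P: preferred_name=NULL, nickname=NULL, → literal Rosa → Rosa
item=R: preferred_name=NULL, nickname=Gus → Gus
item=S: preferred_name=Priya → Priya
item=W: preferred_name=Jude → Jude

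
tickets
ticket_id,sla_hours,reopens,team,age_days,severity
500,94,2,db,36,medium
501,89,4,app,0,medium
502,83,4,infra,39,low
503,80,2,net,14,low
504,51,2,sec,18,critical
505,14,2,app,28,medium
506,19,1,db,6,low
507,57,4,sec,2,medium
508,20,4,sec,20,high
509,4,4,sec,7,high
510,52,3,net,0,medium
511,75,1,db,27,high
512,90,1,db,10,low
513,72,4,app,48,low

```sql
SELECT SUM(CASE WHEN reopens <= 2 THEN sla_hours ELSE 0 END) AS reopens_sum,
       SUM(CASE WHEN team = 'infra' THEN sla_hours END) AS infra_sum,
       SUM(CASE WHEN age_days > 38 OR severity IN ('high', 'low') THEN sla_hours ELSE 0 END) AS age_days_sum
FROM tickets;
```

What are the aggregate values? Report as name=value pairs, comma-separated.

[reopens_sum: reopens <= 2]
ticket_id=500: ✓ → 94
ticket_id=501: ✗
ticket_id=502: ✗
ticket_id=503: ✓ → 80
ticket_id=504: ✓ → 51
ticket_id=505: ✓ → 14
ticket_id=506: ✓ → 19
ticket_id=507: ✗
ticket_id=508: ✗
ticket_id=509: ✗
ticket_id=510: ✗
ticket_id=511: ✓ → 75
ticket_id=512: ✓ → 90
ticket_id=513: ✗
reopens_sum = 94 + 80 + 51 + 14 + 19 + 75 + 90 = 423
—
[infra_sum: team = 'infra']
ticket_id=500: ✗
ticket_id=501: ✗
ticket_id=502: ✓ → 83
ticket_id=503: ✗
ticket_id=504: ✗
ticket_id=505: ✗
ticket_id=506: ✗
ticket_id=507: ✗
ticket_id=508: ✗
ticket_id=509: ✗
ticket_id=510: ✗
ticket_id=511: ✗
ticket_id=512: ✗
ticket_id=513: ✗
infra_sum = 83
—
[age_days_sum: age_days > 38 OR severity IN ('high', 'low')]
ticket_id=500: ✗
ticket_id=501: ✗
ticket_id=502: ✓ → 83
ticket_id=503: ✓ → 80
ticket_id=504: ✗
ticket_id=505: ✗
ticket_id=506: ✓ → 19
ticket_id=507: ✗
ticket_id=508: ✓ → 20
ticket_id=509: ✓ → 4
ticket_id=510: ✗
ticket_id=511: ✓ → 75
ticket_id=512: ✓ → 90
ticket_id=513: ✓ → 72
age_days_sum = 83 + 80 + 19 + 20 + 4 + 75 + 90 + 72 = 443

reopens_sum=423, infra_sum=83, age_days_sum=443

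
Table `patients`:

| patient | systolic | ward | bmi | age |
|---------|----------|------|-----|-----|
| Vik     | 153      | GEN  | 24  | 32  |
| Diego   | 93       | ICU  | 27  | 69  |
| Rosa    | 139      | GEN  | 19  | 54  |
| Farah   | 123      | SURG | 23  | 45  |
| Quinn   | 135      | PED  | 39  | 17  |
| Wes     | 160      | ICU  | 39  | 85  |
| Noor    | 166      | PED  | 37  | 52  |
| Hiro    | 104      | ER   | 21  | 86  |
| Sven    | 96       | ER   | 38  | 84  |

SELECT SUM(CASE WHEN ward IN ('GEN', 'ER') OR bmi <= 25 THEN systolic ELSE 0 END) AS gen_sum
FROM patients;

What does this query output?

615

patient=Vik: ✓ → 153
patient=Diego: ✗
patient=Rosa: ✓ → 139
patient=Farah: ✓ → 123
patient=Quinn: ✗
patient=Wes: ✗
patient=Noor: ✗
patient=Hiro: ✓ → 104
patient=Sven: ✓ → 96
gen_sum = 153 + 139 + 123 + 104 + 96 = 615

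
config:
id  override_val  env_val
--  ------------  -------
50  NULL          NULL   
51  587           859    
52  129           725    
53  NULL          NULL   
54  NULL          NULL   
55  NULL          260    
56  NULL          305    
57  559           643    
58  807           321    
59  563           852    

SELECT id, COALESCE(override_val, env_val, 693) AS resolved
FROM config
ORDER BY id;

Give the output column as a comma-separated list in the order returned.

693, 587, 129, 693, 693, 260, 305, 559, 807, 563

id=50: override_val=NULL, env_val=NULL, → literal 693 → 693
id=51: override_val=587 → 587
id=52: override_val=129 → 129
id=53: override_val=NULL, env_val=NULL, → literal 693 → 693
id=54: override_val=NULL, env_val=NULL, → literal 693 → 693
id=55: override_val=NULL, env_val=260 → 260
id=56: override_val=NULL, env_val=305 → 305
id=57: override_val=559 → 559
id=58: override_val=807 → 807
id=59: override_val=563 → 563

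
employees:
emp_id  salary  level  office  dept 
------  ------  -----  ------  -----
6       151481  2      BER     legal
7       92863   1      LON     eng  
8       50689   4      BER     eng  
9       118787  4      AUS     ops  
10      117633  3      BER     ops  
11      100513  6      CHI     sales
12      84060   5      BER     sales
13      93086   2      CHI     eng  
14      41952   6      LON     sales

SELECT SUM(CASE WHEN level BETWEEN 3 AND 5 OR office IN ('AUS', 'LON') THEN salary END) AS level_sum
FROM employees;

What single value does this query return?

505984

emp_id=6: ✗
emp_id=7: ✓ → 92863
emp_id=8: ✓ → 50689
emp_id=9: ✓ → 118787
emp_id=10: ✓ → 117633
emp_id=11: ✗
emp_id=12: ✓ → 84060
emp_id=13: ✗
emp_id=14: ✓ → 41952
level_sum = 92863 + 50689 + 118787 + 117633 + 84060 + 41952 = 505984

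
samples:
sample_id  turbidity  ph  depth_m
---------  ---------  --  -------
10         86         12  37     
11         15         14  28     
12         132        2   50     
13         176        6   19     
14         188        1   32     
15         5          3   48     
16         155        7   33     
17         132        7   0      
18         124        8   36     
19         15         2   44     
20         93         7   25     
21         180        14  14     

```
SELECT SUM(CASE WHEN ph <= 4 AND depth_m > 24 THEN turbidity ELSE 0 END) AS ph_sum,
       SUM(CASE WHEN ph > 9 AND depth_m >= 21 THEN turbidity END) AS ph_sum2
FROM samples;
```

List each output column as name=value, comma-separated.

ph_sum=340, ph_sum2=101

[ph_sum: ph <= 4 AND depth_m > 24]
sample_id=10: ✗
sample_id=11: ✗
sample_id=12: ✓ → 132
sample_id=13: ✗
sample_id=14: ✓ → 188
sample_id=15: ✓ → 5
sample_id=16: ✗
sample_id=17: ✗
sample_id=18: ✗
sample_id=19: ✓ → 15
sample_id=20: ✗
sample_id=21: ✗
ph_sum = 132 + 188 + 5 + 15 = 340
—
[ph_sum2: ph > 9 AND depth_m >= 21]
sample_id=10: ✓ → 86
sample_id=11: ✓ → 15
sample_id=12: ✗
sample_id=13: ✗
sample_id=14: ✗
sample_id=15: ✗
sample_id=16: ✗
sample_id=17: ✗
sample_id=18: ✗
sample_id=19: ✗
sample_id=20: ✗
sample_id=21: ✗
ph_sum2 = 86 + 15 = 101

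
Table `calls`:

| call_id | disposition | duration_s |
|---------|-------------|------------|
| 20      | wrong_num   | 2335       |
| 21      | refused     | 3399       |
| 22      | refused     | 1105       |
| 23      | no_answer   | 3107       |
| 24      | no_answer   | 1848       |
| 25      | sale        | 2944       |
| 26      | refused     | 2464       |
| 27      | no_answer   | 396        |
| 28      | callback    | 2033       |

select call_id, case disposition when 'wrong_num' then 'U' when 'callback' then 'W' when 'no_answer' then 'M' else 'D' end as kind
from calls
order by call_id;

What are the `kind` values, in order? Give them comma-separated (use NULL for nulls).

U, D, D, M, M, D, D, M, W

call_id=20: disposition='wrong_num' → U
call_id=21: ELSE → D
call_id=22: ELSE → D
call_id=23: disposition='no_answer' → M
call_id=24: disposition='no_answer' → M
call_id=25: ELSE → D
call_id=26: ELSE → D
call_id=27: disposition='no_answer' → M
call_id=28: disposition='callback' → W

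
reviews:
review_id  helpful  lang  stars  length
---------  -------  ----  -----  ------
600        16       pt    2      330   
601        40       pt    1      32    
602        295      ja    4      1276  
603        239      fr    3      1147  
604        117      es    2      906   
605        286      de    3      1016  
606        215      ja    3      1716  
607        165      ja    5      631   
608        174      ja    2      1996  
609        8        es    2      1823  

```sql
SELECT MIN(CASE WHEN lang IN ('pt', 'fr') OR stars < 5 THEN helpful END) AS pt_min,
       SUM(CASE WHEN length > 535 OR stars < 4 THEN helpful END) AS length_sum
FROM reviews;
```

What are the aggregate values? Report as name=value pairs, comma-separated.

[pt_min: lang IN ('pt', 'fr') OR stars < 5]
review_id=600: ✓ → 16
review_id=601: ✓ → 40
review_id=602: ✓ → 295
review_id=603: ✓ → 239
review_id=604: ✓ → 117
review_id=605: ✓ → 286
review_id=606: ✓ → 215
review_id=607: ✗
review_id=608: ✓ → 174
review_id=609: ✓ → 8
pt_min = MIN(16, 40, 295, 239, 117, 286, 215, 174, 8) = 8
—
[length_sum: length > 535 OR stars < 4]
review_id=600: ✓ → 16
review_id=601: ✓ → 40
review_id=602: ✓ → 295
review_id=603: ✓ → 239
review_id=604: ✓ → 117
review_id=605: ✓ → 286
review_id=606: ✓ → 215
review_id=607: ✓ → 165
review_id=608: ✓ → 174
review_id=609: ✓ → 8
length_sum = 16 + 40 + 295 + 239 + 117 + 286 + 215 + 165 + 174 + 8 = 1555

pt_min=8, length_sum=1555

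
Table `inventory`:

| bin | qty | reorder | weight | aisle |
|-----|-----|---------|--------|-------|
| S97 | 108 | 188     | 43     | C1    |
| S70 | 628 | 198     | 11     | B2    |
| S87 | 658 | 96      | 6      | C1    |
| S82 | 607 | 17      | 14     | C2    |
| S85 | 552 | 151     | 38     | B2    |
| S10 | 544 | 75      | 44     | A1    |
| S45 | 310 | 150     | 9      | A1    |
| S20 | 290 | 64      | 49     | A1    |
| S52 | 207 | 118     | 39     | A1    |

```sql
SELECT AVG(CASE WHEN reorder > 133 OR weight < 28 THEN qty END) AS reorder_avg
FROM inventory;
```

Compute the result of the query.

477.1666666667

bin=S97: ✓ → 108
bin=S70: ✓ → 628
bin=S87: ✓ → 658
bin=S82: ✓ → 607
bin=S85: ✓ → 552
bin=S10: ✗
bin=S45: ✓ → 310
bin=S20: ✗
bin=S52: ✗
reorder_avg = (108 + 628 + 658 + 607 + 552 + 310) / 6 = 477.1666666667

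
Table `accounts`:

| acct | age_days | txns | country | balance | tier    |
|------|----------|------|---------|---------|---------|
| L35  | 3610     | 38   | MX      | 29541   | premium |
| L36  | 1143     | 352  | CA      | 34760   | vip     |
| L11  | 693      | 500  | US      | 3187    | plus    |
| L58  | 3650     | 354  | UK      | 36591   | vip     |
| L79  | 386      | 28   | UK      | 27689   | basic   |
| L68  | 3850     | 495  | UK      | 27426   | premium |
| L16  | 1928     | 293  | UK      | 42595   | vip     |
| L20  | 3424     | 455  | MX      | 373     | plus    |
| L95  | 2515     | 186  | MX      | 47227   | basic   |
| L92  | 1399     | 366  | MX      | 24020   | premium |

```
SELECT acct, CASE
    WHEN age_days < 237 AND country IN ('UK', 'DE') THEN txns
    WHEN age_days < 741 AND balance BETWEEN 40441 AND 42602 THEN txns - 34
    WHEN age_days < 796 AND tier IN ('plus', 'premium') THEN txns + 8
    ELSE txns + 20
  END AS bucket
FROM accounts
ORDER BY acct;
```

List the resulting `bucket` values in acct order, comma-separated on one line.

acct=L11: age_days < 796 AND tier IN ('plus', 'premium') → 508
acct=L16: ELSE → 313
acct=L20: ELSE → 475
acct=L35: ELSE → 58
acct=L36: ELSE → 372
acct=L58: ELSE → 374
acct=L68: ELSE → 515
acct=L79: ELSE → 48
acct=L92: ELSE → 386
acct=L95: ELSE → 206

508, 313, 475, 58, 372, 374, 515, 48, 386, 206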